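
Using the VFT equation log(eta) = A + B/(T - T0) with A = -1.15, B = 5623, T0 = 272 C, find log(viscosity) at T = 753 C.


VFT equation: log(eta) = A + B / (T - T0)
  T - T0 = 753 - 272 = 481
  B / (T - T0) = 5623 / 481 = 11.69
  log(eta) = -1.15 + 11.69 = 10.54

10.54


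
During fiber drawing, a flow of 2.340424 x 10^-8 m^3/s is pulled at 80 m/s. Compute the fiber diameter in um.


Cross-sectional area from continuity:
  A = Q / v = 2.340424 x 10^-8 / 80 = 2.92553 x 10^-10 m^2
Diameter from circular cross-section:
  d = sqrt(4A / pi) * 10^6 (m -> um)
  d = sqrt(4 * 2.92553 x 10^-10 / pi) * 10^6 = 19.3 um

19.3 um


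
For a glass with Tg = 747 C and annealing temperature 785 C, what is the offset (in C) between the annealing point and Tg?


Offset = T_anneal - Tg:
  offset = 785 - 747 = 38 C

38 C


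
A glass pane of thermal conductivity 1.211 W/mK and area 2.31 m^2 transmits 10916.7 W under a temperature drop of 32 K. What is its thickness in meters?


Fourier's law: t = k * A * dT / Q
  t = 1.211 * 2.31 * 32 / 10916.7
  t = 89.51712 / 10916.7 = 0.0082 m

0.0082 m


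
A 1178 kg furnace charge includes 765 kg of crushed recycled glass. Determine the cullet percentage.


Cullet ratio = (cullet mass / total batch mass) * 100
  Ratio = 765 / 1178 * 100 = 64.94%

64.94%


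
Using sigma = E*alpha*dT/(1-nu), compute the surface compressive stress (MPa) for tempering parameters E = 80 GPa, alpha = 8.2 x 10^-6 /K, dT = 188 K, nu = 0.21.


Tempering stress: sigma = E * alpha * dT / (1 - nu)
  E (MPa) = 80 * 1000 = 80000
  Numerator = 80000 * (8.2 x 10^-6) * 188 = 123.328
  Denominator = 1 - 0.21 = 0.79
  sigma = 123.328 / 0.79 = 156.1 MPa

156.1 MPa


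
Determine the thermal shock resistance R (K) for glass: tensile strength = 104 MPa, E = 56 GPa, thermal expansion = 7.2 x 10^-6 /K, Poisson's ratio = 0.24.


Thermal shock resistance: R = sigma * (1 - nu) / (E * alpha)
  Numerator = 104 * (1 - 0.24) = 79.04
  Denominator = 56 * 1000 * (7.2 x 10^-6) = 0.4032
  R = 79.04 / 0.4032 = 196.0 K

196.0 K


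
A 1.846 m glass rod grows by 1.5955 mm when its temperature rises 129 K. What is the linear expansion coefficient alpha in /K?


Rearrange dL = alpha * L0 * dT for alpha:
  alpha = dL / (L0 * dT)
  alpha = (1.5955 / 1000) / (1.846 * 129) = 0.0000067 /K = 6.7 x 10^-6 /K

6.7 x 10^-6 /K


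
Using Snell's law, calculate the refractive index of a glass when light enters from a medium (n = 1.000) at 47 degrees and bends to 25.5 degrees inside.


Apply Snell's law: n1 * sin(theta1) = n2 * sin(theta2)
  n2 = n1 * sin(theta1) / sin(theta2)
  sin(47) = 0.731354
  sin(25.5) = 0.430511
  n2 = 1.000 * 0.731354 / 0.430511 = 1.6988

1.6988


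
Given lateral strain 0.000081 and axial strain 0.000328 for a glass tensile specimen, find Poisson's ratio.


Poisson's ratio: nu = lateral strain / axial strain
  nu = 0.000081 / 0.000328 = 0.247

0.247


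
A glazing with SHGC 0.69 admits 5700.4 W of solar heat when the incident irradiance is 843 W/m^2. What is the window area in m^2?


Rearrange Q = Area * SHGC * Irradiance:
  Area = Q / (SHGC * Irradiance)
  Area = 5700.4 / (0.69 * 843) = 9.8 m^2

9.8 m^2


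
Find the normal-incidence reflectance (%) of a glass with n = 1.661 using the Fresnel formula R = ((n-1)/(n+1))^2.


Fresnel reflectance at normal incidence:
  R = ((n - 1)/(n + 1))^2
  (n - 1)/(n + 1) = (1.661 - 1)/(1.661 + 1) = 0.248403
  R = 0.248403^2 = 0.0617041
  R(%) = 0.0617041 * 100 = 6.17%

6.17%


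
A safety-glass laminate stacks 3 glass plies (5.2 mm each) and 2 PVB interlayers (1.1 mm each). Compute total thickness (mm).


Total thickness = glass contribution + PVB contribution
  Glass: 3 * 5.2 = 15.6 mm
  PVB: 2 * 1.1 = 2.2 mm
  Total = 15.6 + 2.2 = 17.8 mm

17.8 mm


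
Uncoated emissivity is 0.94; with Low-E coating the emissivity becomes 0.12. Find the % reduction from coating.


Percentage reduction = (1 - coated/uncoated) * 100
  Ratio = 0.12 / 0.94 = 0.1277
  Reduction = (1 - 0.1277) * 100 = 87.2%

87.2%


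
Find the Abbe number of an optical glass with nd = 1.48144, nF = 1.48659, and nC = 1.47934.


Abbe number formula: Vd = (nd - 1) / (nF - nC)
  nd - 1 = 1.48144 - 1 = 0.48144
  nF - nC = 1.48659 - 1.47934 = 0.00725
  Vd = 0.48144 / 0.00725 = 66.41

66.41


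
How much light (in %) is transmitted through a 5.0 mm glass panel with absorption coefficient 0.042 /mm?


Beer-Lambert law: T = exp(-alpha * thickness)
  exponent = -0.042 * 5.0 = -0.21
  T = exp(-0.21) = 0.8106
  Percentage = 0.8106 * 100 = 81.06%

81.06%


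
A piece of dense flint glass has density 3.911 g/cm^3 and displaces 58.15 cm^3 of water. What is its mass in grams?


Rearrange rho = m / V:
  m = rho * V
  m = 3.911 * 58.15 = 227.425 g

227.425 g


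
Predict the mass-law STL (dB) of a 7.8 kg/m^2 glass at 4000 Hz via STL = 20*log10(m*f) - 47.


Mass law: STL = 20 * log10(m * f) - 47
  m * f = 7.8 * 4000 = 31200
  log10(31200) = 4.49415
  STL = 20 * 4.49415 - 47 = 89.883 - 47 = 42.9 dB

42.9 dB


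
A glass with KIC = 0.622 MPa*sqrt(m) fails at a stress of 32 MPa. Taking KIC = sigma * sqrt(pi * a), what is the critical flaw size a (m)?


Rearrange KIC = sigma * sqrt(pi * a):
  sqrt(pi * a) = KIC / sigma
  sqrt(pi * a) = 0.622 / 32 = 0.019437
  a = (KIC / sigma)^2 / pi
  a = 0.019437^2 / pi = 0.0001203 m

0.0001203 m


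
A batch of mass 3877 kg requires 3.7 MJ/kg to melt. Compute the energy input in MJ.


Total energy = mass * specific energy
  E = 3877 * 3.7 = 14344.9 MJ

14344.9 MJ


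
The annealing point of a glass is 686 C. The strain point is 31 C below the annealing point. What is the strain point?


Strain point = annealing point - difference:
  T_strain = 686 - 31 = 655 C

655 C


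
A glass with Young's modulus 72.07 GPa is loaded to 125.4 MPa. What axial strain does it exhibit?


Rearrange E = sigma / epsilon:
  epsilon = sigma / E
  E (MPa) = 72.07 * 1000 = 72070
  epsilon = 125.4 / 72070 = 0.00174

0.00174


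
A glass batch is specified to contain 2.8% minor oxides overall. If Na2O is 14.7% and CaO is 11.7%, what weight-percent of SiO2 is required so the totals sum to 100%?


Known pieces sum to 100%:
  SiO2 = 100 - (others + Na2O + CaO)
  SiO2 = 100 - (2.8 + 14.7 + 11.7) = 70.8%

70.8%


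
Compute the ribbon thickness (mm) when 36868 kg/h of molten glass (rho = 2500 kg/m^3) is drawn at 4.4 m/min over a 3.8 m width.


Ribbon cross-section from mass balance:
  Volume rate = throughput / density = 36868 / 2500 = 14.7472 m^3/h
  thickness = volume rate / (speed * 60 * width), i.e.
  thickness = throughput / (60 * speed * width * density) * 1000
  thickness = 36868 / (60 * 4.4 * 3.8 * 2500) * 1000 = 14.7 mm

14.7 mm


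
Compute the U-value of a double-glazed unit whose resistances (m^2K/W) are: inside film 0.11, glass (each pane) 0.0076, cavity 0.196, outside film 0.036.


Total thermal resistance (series):
  R_total = R_in + R_glass + R_air + R_glass + R_out
  R_total = 0.11 + 0.0076 + 0.196 + 0.0076 + 0.036 = 0.3572 m^2K/W
U-value = 1 / R_total = 1 / 0.3572 = 2.8 W/m^2K

2.8 W/m^2K


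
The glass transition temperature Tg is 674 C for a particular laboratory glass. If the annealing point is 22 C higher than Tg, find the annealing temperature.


The annealing temperature is Tg plus the offset:
  T_anneal = 674 + 22 = 696 C

696 C


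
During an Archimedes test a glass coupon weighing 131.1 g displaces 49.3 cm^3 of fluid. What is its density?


Use the definition of density:
  rho = mass / volume
  rho = 131.1 / 49.3 = 2.659 g/cm^3

2.659 g/cm^3


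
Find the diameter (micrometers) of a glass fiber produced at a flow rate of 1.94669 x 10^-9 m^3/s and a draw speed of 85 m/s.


Cross-sectional area from continuity:
  A = Q / v = 1.94669 x 10^-9 / 85 = 2.290224 x 10^-11 m^2
Diameter from circular cross-section:
  d = sqrt(4A / pi) * 10^6 (m -> um)
  d = sqrt(4 * 2.290224 x 10^-11 / pi) * 10^6 = 5.4 um

5.4 um


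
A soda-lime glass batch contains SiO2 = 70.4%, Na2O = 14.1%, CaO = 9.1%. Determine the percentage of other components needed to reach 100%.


Sum the three major oxides:
  SiO2 + Na2O + CaO = 70.4 + 14.1 + 9.1 = 93.6%
Subtract from 100%:
  Others = 100 - 93.6 = 6.4%

6.4%


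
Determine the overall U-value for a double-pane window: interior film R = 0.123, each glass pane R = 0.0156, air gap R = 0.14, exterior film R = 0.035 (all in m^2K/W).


Total thermal resistance (series):
  R_total = R_in + R_glass + R_air + R_glass + R_out
  R_total = 0.123 + 0.0156 + 0.14 + 0.0156 + 0.035 = 0.3292 m^2K/W
U-value = 1 / R_total = 1 / 0.3292 = 3.038 W/m^2K

3.038 W/m^2K


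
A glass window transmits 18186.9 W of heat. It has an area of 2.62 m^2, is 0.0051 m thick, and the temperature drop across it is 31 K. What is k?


Fourier's law rearranged: k = Q * t / (A * dT)
  Numerator = 18186.9 * 0.0051 = 92.75319
  Denominator = 2.62 * 31 = 81.22
  k = 92.75319 / 81.22 = 1.142 W/mK

1.142 W/mK


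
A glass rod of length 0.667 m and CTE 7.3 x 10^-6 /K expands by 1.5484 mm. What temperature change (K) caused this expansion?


Rearrange dL = alpha * L0 * dT for dT:
  dT = dL / (alpha * L0)
  dL (m) = 1.5484 / 1000 = 0.0015484
  dT = 0.0015484 / ((7.3 x 10^-6) * 0.667) = 318.0 K

318.0 K


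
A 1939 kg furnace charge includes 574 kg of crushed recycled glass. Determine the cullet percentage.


Cullet ratio = (cullet mass / total batch mass) * 100
  Ratio = 574 / 1939 * 100 = 29.6%

29.6%


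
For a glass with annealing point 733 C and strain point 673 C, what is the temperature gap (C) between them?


Gap = T_anneal - T_strain:
  gap = 733 - 673 = 60 C

60 C


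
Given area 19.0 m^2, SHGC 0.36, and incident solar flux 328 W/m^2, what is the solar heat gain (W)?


Solar heat gain: Q = Area * SHGC * Irradiance
  Q = 19.0 * 0.36 * 328 = 2243.5 W

2243.5 W


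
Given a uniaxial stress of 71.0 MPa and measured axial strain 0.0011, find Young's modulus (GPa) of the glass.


Young's modulus: E = stress / strain
  E = 71.0 MPa / 0.0011 = 64545.45 MPa
Convert to GPa: 64545.45 / 1000 = 64.55 GPa

64.55 GPa


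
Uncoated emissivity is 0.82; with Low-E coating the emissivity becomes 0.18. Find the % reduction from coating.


Percentage reduction = (1 - coated/uncoated) * 100
  Ratio = 0.18 / 0.82 = 0.2195
  Reduction = (1 - 0.2195) * 100 = 78.0%

78.0%


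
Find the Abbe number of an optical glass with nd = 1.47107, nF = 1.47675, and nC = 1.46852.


Abbe number formula: Vd = (nd - 1) / (nF - nC)
  nd - 1 = 1.47107 - 1 = 0.47107
  nF - nC = 1.47675 - 1.46852 = 0.00823
  Vd = 0.47107 / 0.00823 = 57.24

57.24


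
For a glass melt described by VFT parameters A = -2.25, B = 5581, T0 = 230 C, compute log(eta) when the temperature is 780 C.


VFT equation: log(eta) = A + B / (T - T0)
  T - T0 = 780 - 230 = 550
  B / (T - T0) = 5581 / 550 = 10.147
  log(eta) = -2.25 + 10.147 = 7.897

7.897


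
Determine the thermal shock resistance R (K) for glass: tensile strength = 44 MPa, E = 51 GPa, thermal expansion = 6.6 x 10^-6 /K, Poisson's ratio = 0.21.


Thermal shock resistance: R = sigma * (1 - nu) / (E * alpha)
  Numerator = 44 * (1 - 0.21) = 34.76
  Denominator = 51 * 1000 * (6.6 x 10^-6) = 0.3366
  R = 34.76 / 0.3366 = 103.3 K

103.3 K


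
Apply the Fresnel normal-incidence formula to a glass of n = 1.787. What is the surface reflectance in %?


Fresnel reflectance at normal incidence:
  R = ((n - 1)/(n + 1))^2
  (n - 1)/(n + 1) = (1.787 - 1)/(1.787 + 1) = 0.282382
  R = 0.282382^2 = 0.0797396
  R(%) = 0.0797396 * 100 = 7.974%

7.974%


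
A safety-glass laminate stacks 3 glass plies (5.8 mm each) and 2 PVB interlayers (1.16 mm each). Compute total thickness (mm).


Total thickness = glass contribution + PVB contribution
  Glass: 3 * 5.8 = 17.4 mm
  PVB: 2 * 1.16 = 2.32 mm
  Total = 17.4 + 2.32 = 19.72 mm

19.72 mm


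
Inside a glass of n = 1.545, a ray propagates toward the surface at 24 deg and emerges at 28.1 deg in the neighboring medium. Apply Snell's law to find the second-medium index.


Apply Snell's law: n1 * sin(theta1) = n2 * sin(theta2)
  n2 = n1 * sin(theta1) / sin(theta2)
  sin(24) = 0.406737
  sin(28.1) = 0.471012
  n2 = 1.545 * 0.406737 / 0.471012 = 1.3342

1.3342


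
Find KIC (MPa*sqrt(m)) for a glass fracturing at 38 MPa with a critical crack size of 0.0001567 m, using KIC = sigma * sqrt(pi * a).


Fracture toughness: KIC = sigma * sqrt(pi * a)
  pi * a = pi * 0.0001567 = 0.000492288
  sqrt(pi * a) = 0.022188
  KIC = 38 * 0.022188 = 0.843 MPa*sqrt(m)

0.843 MPa*sqrt(m)


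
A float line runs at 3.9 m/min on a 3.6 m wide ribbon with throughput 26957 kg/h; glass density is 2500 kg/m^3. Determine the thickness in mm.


Ribbon cross-section from mass balance:
  Volume rate = throughput / density = 26957 / 2500 = 10.7828 m^3/h
  thickness = volume rate / (speed * 60 * width), i.e.
  thickness = throughput / (60 * speed * width * density) * 1000
  thickness = 26957 / (60 * 3.9 * 3.6 * 2500) * 1000 = 12.8 mm

12.8 mm


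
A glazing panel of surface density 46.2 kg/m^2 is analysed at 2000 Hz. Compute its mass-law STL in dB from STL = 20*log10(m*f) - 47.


Mass law: STL = 20 * log10(m * f) - 47
  m * f = 46.2 * 2000 = 92400
  log10(92400) = 4.96567
  STL = 20 * 4.96567 - 47 = 99.3134 - 47 = 52.3 dB

52.3 dB


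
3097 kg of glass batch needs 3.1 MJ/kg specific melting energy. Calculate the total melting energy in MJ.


Total energy = mass * specific energy
  E = 3097 * 3.1 = 9600.7 MJ

9600.7 MJ


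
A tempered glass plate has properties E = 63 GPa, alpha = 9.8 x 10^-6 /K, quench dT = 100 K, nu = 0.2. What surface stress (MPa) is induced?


Tempering stress: sigma = E * alpha * dT / (1 - nu)
  E (MPa) = 63 * 1000 = 63000
  Numerator = 63000 * (9.8 x 10^-6) * 100 = 61.74
  Denominator = 1 - 0.2 = 0.8
  sigma = 61.74 / 0.8 = 77.2 MPa

77.2 MPa


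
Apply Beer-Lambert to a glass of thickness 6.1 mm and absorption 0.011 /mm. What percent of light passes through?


Beer-Lambert law: T = exp(-alpha * thickness)
  exponent = -0.011 * 6.1 = -0.0671
  T = exp(-0.0671) = 0.9351
  Percentage = 0.9351 * 100 = 93.51%

93.51%


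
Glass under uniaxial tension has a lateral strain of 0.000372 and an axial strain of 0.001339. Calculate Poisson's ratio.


Poisson's ratio: nu = lateral strain / axial strain
  nu = 0.000372 / 0.001339 = 0.2778

0.2778


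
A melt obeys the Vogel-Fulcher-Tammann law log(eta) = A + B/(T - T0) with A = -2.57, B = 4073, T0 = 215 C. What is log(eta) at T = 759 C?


VFT equation: log(eta) = A + B / (T - T0)
  T - T0 = 759 - 215 = 544
  B / (T - T0) = 4073 / 544 = 7.487
  log(eta) = -2.57 + 7.487 = 4.917

4.917


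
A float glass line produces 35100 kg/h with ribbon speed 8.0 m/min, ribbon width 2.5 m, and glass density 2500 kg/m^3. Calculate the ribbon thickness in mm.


Ribbon cross-section from mass balance:
  Volume rate = throughput / density = 35100 / 2500 = 14.04 m^3/h
  thickness = volume rate / (speed * 60 * width), i.e.
  thickness = throughput / (60 * speed * width * density) * 1000
  thickness = 35100 / (60 * 8.0 * 2.5 * 2500) * 1000 = 11.7 mm

11.7 mm


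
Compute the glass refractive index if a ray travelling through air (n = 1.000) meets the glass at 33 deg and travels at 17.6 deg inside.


Apply Snell's law: n1 * sin(theta1) = n2 * sin(theta2)
  n2 = n1 * sin(theta1) / sin(theta2)
  sin(33) = 0.544639
  sin(17.6) = 0.30237
  n2 = 1.000 * 0.544639 / 0.30237 = 1.8012

1.8012


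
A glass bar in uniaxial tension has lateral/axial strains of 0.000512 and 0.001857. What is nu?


Poisson's ratio: nu = lateral strain / axial strain
  nu = 0.000512 / 0.001857 = 0.2757

0.2757


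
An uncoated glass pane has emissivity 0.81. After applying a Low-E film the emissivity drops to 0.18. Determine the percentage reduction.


Percentage reduction = (1 - coated/uncoated) * 100
  Ratio = 0.18 / 0.81 = 0.2222
  Reduction = (1 - 0.2222) * 100 = 77.8%

77.8%


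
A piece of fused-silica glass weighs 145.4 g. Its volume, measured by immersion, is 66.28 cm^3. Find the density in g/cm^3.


Use the definition of density:
  rho = mass / volume
  rho = 145.4 / 66.28 = 2.194 g/cm^3

2.194 g/cm^3


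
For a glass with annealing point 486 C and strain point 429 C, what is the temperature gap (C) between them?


Gap = T_anneal - T_strain:
  gap = 486 - 429 = 57 C

57 C


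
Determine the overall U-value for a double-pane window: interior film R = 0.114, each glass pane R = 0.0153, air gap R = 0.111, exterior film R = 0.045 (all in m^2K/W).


Total thermal resistance (series):
  R_total = R_in + R_glass + R_air + R_glass + R_out
  R_total = 0.114 + 0.0153 + 0.111 + 0.0153 + 0.045 = 0.3006 m^2K/W
U-value = 1 / R_total = 1 / 0.3006 = 3.327 W/m^2K

3.327 W/m^2K


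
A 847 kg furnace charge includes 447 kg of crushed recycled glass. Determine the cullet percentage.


Cullet ratio = (cullet mass / total batch mass) * 100
  Ratio = 447 / 847 * 100 = 52.77%

52.77%


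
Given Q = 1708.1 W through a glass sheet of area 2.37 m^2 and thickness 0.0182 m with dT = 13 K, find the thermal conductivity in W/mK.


Fourier's law rearranged: k = Q * t / (A * dT)
  Numerator = 1708.1 * 0.0182 = 31.08742
  Denominator = 2.37 * 13 = 30.81
  k = 31.08742 / 30.81 = 1.009 W/mK

1.009 W/mK


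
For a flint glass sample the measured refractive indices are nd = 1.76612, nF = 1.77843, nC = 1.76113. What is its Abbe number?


Abbe number formula: Vd = (nd - 1) / (nF - nC)
  nd - 1 = 1.76612 - 1 = 0.76612
  nF - nC = 1.77843 - 1.76113 = 0.0173
  Vd = 0.76612 / 0.0173 = 44.28

44.28


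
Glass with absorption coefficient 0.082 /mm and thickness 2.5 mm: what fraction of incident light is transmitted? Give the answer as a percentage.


Beer-Lambert law: T = exp(-alpha * thickness)
  exponent = -0.082 * 2.5 = -0.205
  T = exp(-0.205) = 0.8146
  Percentage = 0.8146 * 100 = 81.46%

81.46%


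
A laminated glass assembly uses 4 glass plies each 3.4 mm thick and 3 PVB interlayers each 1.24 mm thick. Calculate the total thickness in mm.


Total thickness = glass contribution + PVB contribution
  Glass: 4 * 3.4 = 13.6 mm
  PVB: 3 * 1.24 = 3.72 mm
  Total = 13.6 + 3.72 = 17.32 mm

17.32 mm


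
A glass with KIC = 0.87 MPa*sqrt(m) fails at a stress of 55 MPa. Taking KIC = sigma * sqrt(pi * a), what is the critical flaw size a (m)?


Rearrange KIC = sigma * sqrt(pi * a):
  sqrt(pi * a) = KIC / sigma
  sqrt(pi * a) = 0.87 / 55 = 0.015818
  a = (KIC / sigma)^2 / pi
  a = 0.015818^2 / pi = 0.0000796 m

0.0000796 m


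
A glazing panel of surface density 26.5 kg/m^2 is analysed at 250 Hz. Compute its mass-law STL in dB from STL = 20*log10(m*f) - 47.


Mass law: STL = 20 * log10(m * f) - 47
  m * f = 26.5 * 250 = 6625
  log10(6625) = 3.82119
  STL = 20 * 3.82119 - 47 = 76.4238 - 47 = 29.4 dB

29.4 dB


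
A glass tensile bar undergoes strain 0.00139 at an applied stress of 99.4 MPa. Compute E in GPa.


Young's modulus: E = stress / strain
  E = 99.4 MPa / 0.00139 = 71510.79 MPa
Convert to GPa: 71510.79 / 1000 = 71.51 GPa

71.51 GPa


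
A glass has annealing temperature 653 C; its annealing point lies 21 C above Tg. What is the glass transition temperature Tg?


Rearrange T_anneal = Tg + offset for Tg:
  Tg = T_anneal - offset = 653 - 21 = 632 C

632 C


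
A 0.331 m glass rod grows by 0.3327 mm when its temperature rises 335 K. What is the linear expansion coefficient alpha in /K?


Rearrange dL = alpha * L0 * dT for alpha:
  alpha = dL / (L0 * dT)
  alpha = (0.3327 / 1000) / (0.331 * 335) = 0.000003 /K = 3 x 10^-6 /K

3 x 10^-6 /K


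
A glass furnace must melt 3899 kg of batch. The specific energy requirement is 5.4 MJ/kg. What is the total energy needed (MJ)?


Total energy = mass * specific energy
  E = 3899 * 5.4 = 21054.6 MJ

21054.6 MJ


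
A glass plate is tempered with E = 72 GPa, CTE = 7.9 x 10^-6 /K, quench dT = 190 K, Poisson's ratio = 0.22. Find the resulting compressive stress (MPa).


Tempering stress: sigma = E * alpha * dT / (1 - nu)
  E (MPa) = 72 * 1000 = 72000
  Numerator = 72000 * (7.9 x 10^-6) * 190 = 108.072
  Denominator = 1 - 0.22 = 0.78
  sigma = 108.072 / 0.78 = 138.6 MPa

138.6 MPa


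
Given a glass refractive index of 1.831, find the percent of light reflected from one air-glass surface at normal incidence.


Fresnel reflectance at normal incidence:
  R = ((n - 1)/(n + 1))^2
  (n - 1)/(n + 1) = (1.831 - 1)/(1.831 + 1) = 0.293536
  R = 0.293536^2 = 0.0861634
  R(%) = 0.0861634 * 100 = 8.616%

8.616%


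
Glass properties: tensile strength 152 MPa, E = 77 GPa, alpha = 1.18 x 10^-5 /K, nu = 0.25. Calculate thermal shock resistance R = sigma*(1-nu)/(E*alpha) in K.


Thermal shock resistance: R = sigma * (1 - nu) / (E * alpha)
  Numerator = 152 * (1 - 0.25) = 114.0
  Denominator = 77 * 1000 * (1.18 x 10^-5) = 0.9086
  R = 114.0 / 0.9086 = 125.5 K

125.5 K


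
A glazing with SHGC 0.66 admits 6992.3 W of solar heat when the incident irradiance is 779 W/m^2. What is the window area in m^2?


Rearrange Q = Area * SHGC * Irradiance:
  Area = Q / (SHGC * Irradiance)
  Area = 6992.3 / (0.66 * 779) = 13.6 m^2

13.6 m^2


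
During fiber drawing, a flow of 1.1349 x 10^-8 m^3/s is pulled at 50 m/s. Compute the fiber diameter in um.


Cross-sectional area from continuity:
  A = Q / v = 1.1349 x 10^-8 / 50 = 2.2698 x 10^-10 m^2
Diameter from circular cross-section:
  d = sqrt(4A / pi) * 10^6 (m -> um)
  d = sqrt(4 * 2.2698 x 10^-10 / pi) * 10^6 = 17.0 um

17.0 um


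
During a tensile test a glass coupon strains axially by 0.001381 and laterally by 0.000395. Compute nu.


Poisson's ratio: nu = lateral strain / axial strain
  nu = 0.000395 / 0.001381 = 0.286

0.286


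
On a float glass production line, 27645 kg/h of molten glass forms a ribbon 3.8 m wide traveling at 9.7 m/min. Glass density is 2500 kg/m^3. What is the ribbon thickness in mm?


Ribbon cross-section from mass balance:
  Volume rate = throughput / density = 27645 / 2500 = 11.058 m^3/h
  thickness = volume rate / (speed * 60 * width), i.e.
  thickness = throughput / (60 * speed * width * density) * 1000
  thickness = 27645 / (60 * 9.7 * 3.8 * 2500) * 1000 = 5.0 mm

5.0 mm


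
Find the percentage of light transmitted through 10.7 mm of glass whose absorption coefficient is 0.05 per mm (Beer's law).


Beer-Lambert law: T = exp(-alpha * thickness)
  exponent = -0.05 * 10.7 = -0.535
  T = exp(-0.535) = 0.5857
  Percentage = 0.5857 * 100 = 58.57%

58.57%


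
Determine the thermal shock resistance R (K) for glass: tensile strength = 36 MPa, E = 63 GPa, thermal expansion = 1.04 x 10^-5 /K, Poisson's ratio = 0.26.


Thermal shock resistance: R = sigma * (1 - nu) / (E * alpha)
  Numerator = 36 * (1 - 0.26) = 26.64
  Denominator = 63 * 1000 * (1.04 x 10^-5) = 0.6552
  R = 26.64 / 0.6552 = 40.7 K

40.7 K


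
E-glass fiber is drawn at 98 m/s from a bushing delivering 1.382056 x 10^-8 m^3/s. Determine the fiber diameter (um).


Cross-sectional area from continuity:
  A = Q / v = 1.382056 x 10^-8 / 98 = 1.410261 x 10^-10 m^2
Diameter from circular cross-section:
  d = sqrt(4A / pi) * 10^6 (m -> um)
  d = sqrt(4 * 1.410261 x 10^-10 / pi) * 10^6 = 13.4 um

13.4 um


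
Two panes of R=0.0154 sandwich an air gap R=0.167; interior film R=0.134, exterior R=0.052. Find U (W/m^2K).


Total thermal resistance (series):
  R_total = R_in + R_glass + R_air + R_glass + R_out
  R_total = 0.134 + 0.0154 + 0.167 + 0.0154 + 0.052 = 0.3838 m^2K/W
U-value = 1 / R_total = 1 / 0.3838 = 2.606 W/m^2K

2.606 W/m^2K


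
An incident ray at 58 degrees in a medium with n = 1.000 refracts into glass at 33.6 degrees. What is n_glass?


Apply Snell's law: n1 * sin(theta1) = n2 * sin(theta2)
  n2 = n1 * sin(theta1) / sin(theta2)
  sin(58) = 0.848048
  sin(33.6) = 0.553392
  n2 = 1.000 * 0.848048 / 0.553392 = 1.5325

1.5325


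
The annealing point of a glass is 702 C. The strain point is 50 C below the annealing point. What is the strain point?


Strain point = annealing point - difference:
  T_strain = 702 - 50 = 652 C

652 C


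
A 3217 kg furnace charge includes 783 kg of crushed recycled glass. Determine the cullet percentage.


Cullet ratio = (cullet mass / total batch mass) * 100
  Ratio = 783 / 3217 * 100 = 24.34%

24.34%


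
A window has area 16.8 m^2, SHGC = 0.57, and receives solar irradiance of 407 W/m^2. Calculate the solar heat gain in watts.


Solar heat gain: Q = Area * SHGC * Irradiance
  Q = 16.8 * 0.57 * 407 = 3897.4 W

3897.4 W


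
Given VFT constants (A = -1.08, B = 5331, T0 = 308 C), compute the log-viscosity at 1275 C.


VFT equation: log(eta) = A + B / (T - T0)
  T - T0 = 1275 - 308 = 967
  B / (T - T0) = 5331 / 967 = 5.513
  log(eta) = -1.08 + 5.513 = 4.433

4.433


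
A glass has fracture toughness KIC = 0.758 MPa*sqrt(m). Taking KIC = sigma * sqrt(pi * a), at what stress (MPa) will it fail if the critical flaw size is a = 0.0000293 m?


Rearrange KIC = sigma * sqrt(pi * a):
  sigma = KIC / sqrt(pi * a)
  sqrt(pi * 0.0000293) = 0.009594
  sigma = 0.758 / 0.009594 = 79.01 MPa

79.01 MPa


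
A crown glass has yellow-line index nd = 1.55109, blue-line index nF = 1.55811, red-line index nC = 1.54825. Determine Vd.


Abbe number formula: Vd = (nd - 1) / (nF - nC)
  nd - 1 = 1.55109 - 1 = 0.55109
  nF - nC = 1.55811 - 1.54825 = 0.00986
  Vd = 0.55109 / 0.00986 = 55.89

55.89


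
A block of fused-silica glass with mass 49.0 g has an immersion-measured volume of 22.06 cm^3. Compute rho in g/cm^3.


Use the definition of density:
  rho = mass / volume
  rho = 49.0 / 22.06 = 2.221 g/cm^3

2.221 g/cm^3


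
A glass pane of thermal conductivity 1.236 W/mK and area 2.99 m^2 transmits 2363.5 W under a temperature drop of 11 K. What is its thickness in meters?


Fourier's law: t = k * A * dT / Q
  t = 1.236 * 2.99 * 11 / 2363.5
  t = 40.65204 / 2363.5 = 0.0172 m

0.0172 m


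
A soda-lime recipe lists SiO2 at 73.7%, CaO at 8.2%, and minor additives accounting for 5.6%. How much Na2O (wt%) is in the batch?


Pieces sum to 100%:
  Na2O = 100 - (SiO2 + CaO + others)
  Na2O = 100 - (73.7 + 8.2 + 5.6) = 12.5%

12.5%


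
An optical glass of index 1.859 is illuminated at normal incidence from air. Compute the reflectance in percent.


Fresnel reflectance at normal incidence:
  R = ((n - 1)/(n + 1))^2
  (n - 1)/(n + 1) = (1.859 - 1)/(1.859 + 1) = 0.300455
  R = 0.300455^2 = 0.0902732
  R(%) = 0.0902732 * 100 = 9.027%

9.027%


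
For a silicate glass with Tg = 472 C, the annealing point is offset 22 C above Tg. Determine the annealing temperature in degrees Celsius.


The annealing temperature is Tg plus the offset:
  T_anneal = 472 + 22 = 494 C

494 C


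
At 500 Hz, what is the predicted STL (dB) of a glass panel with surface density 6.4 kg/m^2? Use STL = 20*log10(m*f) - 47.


Mass law: STL = 20 * log10(m * f) - 47
  m * f = 6.4 * 500 = 3200
  log10(3200) = 3.50515
  STL = 20 * 3.50515 - 47 = 70.103 - 47 = 23.1 dB

23.1 dB


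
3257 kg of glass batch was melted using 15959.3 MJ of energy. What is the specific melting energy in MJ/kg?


Rearrange E = m * s for s:
  s = E / m
  s = 15959.3 / 3257 = 4.9 MJ/kg

4.9 MJ/kg


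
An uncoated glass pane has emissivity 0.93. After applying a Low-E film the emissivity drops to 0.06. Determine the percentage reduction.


Percentage reduction = (1 - coated/uncoated) * 100
  Ratio = 0.06 / 0.93 = 0.0645
  Reduction = (1 - 0.0645) * 100 = 93.5%

93.5%


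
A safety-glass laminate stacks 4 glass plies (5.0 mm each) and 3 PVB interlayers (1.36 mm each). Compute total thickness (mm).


Total thickness = glass contribution + PVB contribution
  Glass: 4 * 5.0 = 20.0 mm
  PVB: 3 * 1.36 = 4.08 mm
  Total = 20.0 + 4.08 = 24.08 mm

24.08 mm


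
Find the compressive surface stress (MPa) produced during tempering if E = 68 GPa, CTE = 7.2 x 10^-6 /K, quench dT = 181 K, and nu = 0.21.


Tempering stress: sigma = E * alpha * dT / (1 - nu)
  E (MPa) = 68 * 1000 = 68000
  Numerator = 68000 * (7.2 x 10^-6) * 181 = 88.6176
  Denominator = 1 - 0.21 = 0.79
  sigma = 88.6176 / 0.79 = 112.2 MPa

112.2 MPa


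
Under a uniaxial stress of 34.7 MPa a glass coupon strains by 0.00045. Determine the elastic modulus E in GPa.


Young's modulus: E = stress / strain
  E = 34.7 MPa / 0.00045 = 77111.11 MPa
Convert to GPa: 77111.11 / 1000 = 77.11 GPa

77.11 GPa


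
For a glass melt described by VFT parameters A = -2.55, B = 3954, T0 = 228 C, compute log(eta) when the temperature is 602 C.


VFT equation: log(eta) = A + B / (T - T0)
  T - T0 = 602 - 228 = 374
  B / (T - T0) = 3954 / 374 = 10.572
  log(eta) = -2.55 + 10.572 = 8.022

8.022


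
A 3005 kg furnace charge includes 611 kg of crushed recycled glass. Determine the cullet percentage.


Cullet ratio = (cullet mass / total batch mass) * 100
  Ratio = 611 / 3005 * 100 = 20.33%

20.33%


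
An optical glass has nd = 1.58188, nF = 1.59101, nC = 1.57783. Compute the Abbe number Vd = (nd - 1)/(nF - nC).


Abbe number formula: Vd = (nd - 1) / (nF - nC)
  nd - 1 = 1.58188 - 1 = 0.58188
  nF - nC = 1.59101 - 1.57783 = 0.01318
  Vd = 0.58188 / 0.01318 = 44.15

44.15


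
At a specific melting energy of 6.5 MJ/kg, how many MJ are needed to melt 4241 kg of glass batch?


Total energy = mass * specific energy
  E = 4241 * 6.5 = 27566.5 MJ

27566.5 MJ


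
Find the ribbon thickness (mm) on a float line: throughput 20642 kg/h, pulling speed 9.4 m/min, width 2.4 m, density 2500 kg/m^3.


Ribbon cross-section from mass balance:
  Volume rate = throughput / density = 20642 / 2500 = 8.2568 m^3/h
  thickness = volume rate / (speed * 60 * width), i.e.
  thickness = throughput / (60 * speed * width * density) * 1000
  thickness = 20642 / (60 * 9.4 * 2.4 * 2500) * 1000 = 6.1 mm

6.1 mm


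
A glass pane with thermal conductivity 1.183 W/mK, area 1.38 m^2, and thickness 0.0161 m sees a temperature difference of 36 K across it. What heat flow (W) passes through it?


Fourier's law: Q = k * A * dT / t
  Q = 1.183 * 1.38 * 36 / 0.0161
  Q = 58.77144 / 0.0161 = 3650.4 W

3650.4 W


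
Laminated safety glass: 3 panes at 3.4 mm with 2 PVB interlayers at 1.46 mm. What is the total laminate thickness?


Total thickness = glass contribution + PVB contribution
  Glass: 3 * 3.4 = 10.2 mm
  PVB: 2 * 1.46 = 2.92 mm
  Total = 10.2 + 2.92 = 13.12 mm

13.12 mm


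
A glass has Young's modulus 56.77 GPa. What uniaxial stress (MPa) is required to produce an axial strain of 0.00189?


Rearrange E = sigma / epsilon:
  sigma = E * epsilon
  E (MPa) = 56.77 * 1000 = 56770
  sigma = 56770 * 0.00189 = 107.3 MPa

107.3 MPa


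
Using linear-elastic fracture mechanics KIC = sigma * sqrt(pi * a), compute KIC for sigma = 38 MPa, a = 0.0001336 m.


Fracture toughness: KIC = sigma * sqrt(pi * a)
  pi * a = pi * 0.0001336 = 0.000419717
  sqrt(pi * a) = 0.020487
  KIC = 38 * 0.020487 = 0.779 MPa*sqrt(m)

0.779 MPa*sqrt(m)


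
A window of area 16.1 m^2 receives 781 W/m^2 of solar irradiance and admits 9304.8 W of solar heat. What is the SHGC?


Rearrange Q = Area * SHGC * Irradiance:
  SHGC = Q / (Area * Irradiance)
  SHGC = 9304.8 / (16.1 * 781) = 0.74

0.74


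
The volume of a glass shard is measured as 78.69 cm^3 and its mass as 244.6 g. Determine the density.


Use the definition of density:
  rho = mass / volume
  rho = 244.6 / 78.69 = 3.108 g/cm^3

3.108 g/cm^3


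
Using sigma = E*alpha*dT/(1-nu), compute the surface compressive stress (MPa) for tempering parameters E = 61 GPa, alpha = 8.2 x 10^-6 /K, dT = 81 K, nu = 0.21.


Tempering stress: sigma = E * alpha * dT / (1 - nu)
  E (MPa) = 61 * 1000 = 61000
  Numerator = 61000 * (8.2 x 10^-6) * 81 = 40.5162
  Denominator = 1 - 0.21 = 0.79
  sigma = 40.5162 / 0.79 = 51.3 MPa

51.3 MPa


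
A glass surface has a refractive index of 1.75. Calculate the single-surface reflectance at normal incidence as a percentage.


Fresnel reflectance at normal incidence:
  R = ((n - 1)/(n + 1))^2
  (n - 1)/(n + 1) = (1.75 - 1)/(1.75 + 1) = 0.272727
  R = 0.272727^2 = 0.07438
  R(%) = 0.07438 * 100 = 7.438%

7.438%


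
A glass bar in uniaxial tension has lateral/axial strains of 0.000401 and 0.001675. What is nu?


Poisson's ratio: nu = lateral strain / axial strain
  nu = 0.000401 / 0.001675 = 0.2394

0.2394


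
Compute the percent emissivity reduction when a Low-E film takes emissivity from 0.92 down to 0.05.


Percentage reduction = (1 - coated/uncoated) * 100
  Ratio = 0.05 / 0.92 = 0.0543
  Reduction = (1 - 0.0543) * 100 = 94.6%

94.6%


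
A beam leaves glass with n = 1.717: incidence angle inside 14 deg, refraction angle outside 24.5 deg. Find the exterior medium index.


Apply Snell's law: n1 * sin(theta1) = n2 * sin(theta2)
  n2 = n1 * sin(theta1) / sin(theta2)
  sin(14) = 0.241922
  sin(24.5) = 0.414693
  n2 = 1.717 * 0.241922 / 0.414693 = 1.0017

1.0017


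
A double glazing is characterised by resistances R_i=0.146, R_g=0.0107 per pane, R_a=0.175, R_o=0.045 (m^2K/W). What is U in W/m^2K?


Total thermal resistance (series):
  R_total = R_in + R_glass + R_air + R_glass + R_out
  R_total = 0.146 + 0.0107 + 0.175 + 0.0107 + 0.045 = 0.3874 m^2K/W
U-value = 1 / R_total = 1 / 0.3874 = 2.581 W/m^2K

2.581 W/m^2K


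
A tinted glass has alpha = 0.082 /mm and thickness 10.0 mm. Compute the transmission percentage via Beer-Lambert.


Beer-Lambert law: T = exp(-alpha * thickness)
  exponent = -0.082 * 10.0 = -0.82
  T = exp(-0.82) = 0.4404
  Percentage = 0.4404 * 100 = 44.04%

44.04%


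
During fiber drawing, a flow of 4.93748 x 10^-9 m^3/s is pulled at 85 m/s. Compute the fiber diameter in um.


Cross-sectional area from continuity:
  A = Q / v = 4.93748 x 10^-9 / 85 = 5.8088 x 10^-11 m^2
Diameter from circular cross-section:
  d = sqrt(4A / pi) * 10^6 (m -> um)
  d = sqrt(4 * 5.8088 x 10^-11 / pi) * 10^6 = 8.6 um

8.6 um


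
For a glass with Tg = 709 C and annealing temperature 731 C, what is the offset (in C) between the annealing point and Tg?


Offset = T_anneal - Tg:
  offset = 731 - 709 = 22 C

22 C


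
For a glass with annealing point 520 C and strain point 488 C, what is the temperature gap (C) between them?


Gap = T_anneal - T_strain:
  gap = 520 - 488 = 32 C

32 C


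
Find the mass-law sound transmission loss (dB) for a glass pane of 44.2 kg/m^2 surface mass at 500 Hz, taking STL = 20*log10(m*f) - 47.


Mass law: STL = 20 * log10(m * f) - 47
  m * f = 44.2 * 500 = 22100
  log10(22100) = 4.34439
  STL = 20 * 4.34439 - 47 = 86.8878 - 47 = 39.9 dB

39.9 dB


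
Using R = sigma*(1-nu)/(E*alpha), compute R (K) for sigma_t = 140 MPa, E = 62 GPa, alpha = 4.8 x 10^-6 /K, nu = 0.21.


Thermal shock resistance: R = sigma * (1 - nu) / (E * alpha)
  Numerator = 140 * (1 - 0.21) = 110.6
  Denominator = 62 * 1000 * (4.8 x 10^-6) = 0.2976
  R = 110.6 / 0.2976 = 371.6 K

371.6 K


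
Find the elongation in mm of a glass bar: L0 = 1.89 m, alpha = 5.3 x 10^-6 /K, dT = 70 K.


Thermal expansion formula: dL = alpha * L0 * dT
  dL = (5.3 x 10^-6) * 1.89 * 70 = 0.00070119 m
Convert to mm: 0.00070119 * 1000 = 0.7012 mm

0.7012 mm


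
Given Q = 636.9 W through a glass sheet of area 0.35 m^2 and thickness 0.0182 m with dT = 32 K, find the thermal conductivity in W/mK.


Fourier's law rearranged: k = Q * t / (A * dT)
  Numerator = 636.9 * 0.0182 = 11.59158
  Denominator = 0.35 * 32 = 11.2
  k = 11.59158 / 11.2 = 1.035 W/mK

1.035 W/mK


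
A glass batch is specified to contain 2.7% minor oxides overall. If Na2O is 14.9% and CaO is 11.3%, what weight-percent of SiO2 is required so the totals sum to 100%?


Known pieces sum to 100%:
  SiO2 = 100 - (others + Na2O + CaO)
  SiO2 = 100 - (2.7 + 14.9 + 11.3) = 71.1%

71.1%


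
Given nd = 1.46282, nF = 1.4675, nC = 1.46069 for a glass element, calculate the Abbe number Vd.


Abbe number formula: Vd = (nd - 1) / (nF - nC)
  nd - 1 = 1.46282 - 1 = 0.46282
  nF - nC = 1.4675 - 1.46069 = 0.00681
  Vd = 0.46282 / 0.00681 = 67.96

67.96


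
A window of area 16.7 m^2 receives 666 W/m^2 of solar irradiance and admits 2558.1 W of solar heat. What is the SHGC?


Rearrange Q = Area * SHGC * Irradiance:
  SHGC = Q / (Area * Irradiance)
  SHGC = 2558.1 / (16.7 * 666) = 0.23

0.23


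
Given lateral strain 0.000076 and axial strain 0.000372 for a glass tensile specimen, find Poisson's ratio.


Poisson's ratio: nu = lateral strain / axial strain
  nu = 0.000076 / 0.000372 = 0.2043

0.2043


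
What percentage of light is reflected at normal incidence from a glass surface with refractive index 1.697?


Fresnel reflectance at normal incidence:
  R = ((n - 1)/(n + 1))^2
  (n - 1)/(n + 1) = (1.697 - 1)/(1.697 + 1) = 0.258435
  R = 0.258435^2 = 0.0667886
  R(%) = 0.0667886 * 100 = 6.679%

6.679%


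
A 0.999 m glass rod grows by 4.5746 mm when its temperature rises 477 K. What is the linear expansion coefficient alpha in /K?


Rearrange dL = alpha * L0 * dT for alpha:
  alpha = dL / (L0 * dT)
  alpha = (4.5746 / 1000) / (0.999 * 477) = 0.0000096 /K = 9.6 x 10^-6 /K

9.6 x 10^-6 /K


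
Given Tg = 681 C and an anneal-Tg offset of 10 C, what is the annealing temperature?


The annealing temperature is Tg plus the offset:
  T_anneal = 681 + 10 = 691 C

691 C


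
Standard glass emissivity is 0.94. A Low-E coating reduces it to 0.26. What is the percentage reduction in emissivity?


Percentage reduction = (1 - coated/uncoated) * 100
  Ratio = 0.26 / 0.94 = 0.2766
  Reduction = (1 - 0.2766) * 100 = 72.3%

72.3%


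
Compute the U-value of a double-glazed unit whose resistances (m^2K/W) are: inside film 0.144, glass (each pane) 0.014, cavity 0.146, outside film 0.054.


Total thermal resistance (series):
  R_total = R_in + R_glass + R_air + R_glass + R_out
  R_total = 0.144 + 0.014 + 0.146 + 0.014 + 0.054 = 0.372 m^2K/W
U-value = 1 / R_total = 1 / 0.372 = 2.688 W/m^2K

2.688 W/m^2K


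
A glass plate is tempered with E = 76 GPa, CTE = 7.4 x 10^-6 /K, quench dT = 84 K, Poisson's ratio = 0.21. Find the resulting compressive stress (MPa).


Tempering stress: sigma = E * alpha * dT / (1 - nu)
  E (MPa) = 76 * 1000 = 76000
  Numerator = 76000 * (7.4 x 10^-6) * 84 = 47.2416
  Denominator = 1 - 0.21 = 0.79
  sigma = 47.2416 / 0.79 = 59.8 MPa

59.8 MPa


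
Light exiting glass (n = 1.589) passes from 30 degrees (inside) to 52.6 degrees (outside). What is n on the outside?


Apply Snell's law: n1 * sin(theta1) = n2 * sin(theta2)
  n2 = n1 * sin(theta1) / sin(theta2)
  sin(30) = 0.5
  sin(52.6) = 0.794415
  n2 = 1.589 * 0.5 / 0.794415 = 1.0001

1.0001


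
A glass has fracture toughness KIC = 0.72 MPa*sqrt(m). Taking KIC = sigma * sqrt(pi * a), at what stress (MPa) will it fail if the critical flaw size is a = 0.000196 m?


Rearrange KIC = sigma * sqrt(pi * a):
  sigma = KIC / sqrt(pi * a)
  sqrt(pi * 0.000196) = 0.024814
  sigma = 0.72 / 0.024814 = 29.02 MPa

29.02 MPa


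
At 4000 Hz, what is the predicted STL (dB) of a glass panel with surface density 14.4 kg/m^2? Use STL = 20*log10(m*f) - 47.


Mass law: STL = 20 * log10(m * f) - 47
  m * f = 14.4 * 4000 = 57600
  log10(57600) = 4.76042
  STL = 20 * 4.76042 - 47 = 95.2084 - 47 = 48.2 dB

48.2 dB


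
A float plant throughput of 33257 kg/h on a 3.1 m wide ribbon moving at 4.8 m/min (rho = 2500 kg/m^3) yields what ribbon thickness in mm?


Ribbon cross-section from mass balance:
  Volume rate = throughput / density = 33257 / 2500 = 13.3028 m^3/h
  thickness = volume rate / (speed * 60 * width), i.e.
  thickness = throughput / (60 * speed * width * density) * 1000
  thickness = 33257 / (60 * 4.8 * 3.1 * 2500) * 1000 = 14.9 mm

14.9 mm


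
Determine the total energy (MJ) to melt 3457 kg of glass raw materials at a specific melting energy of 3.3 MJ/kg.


Total energy = mass * specific energy
  E = 3457 * 3.3 = 11408.1 MJ

11408.1 MJ
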